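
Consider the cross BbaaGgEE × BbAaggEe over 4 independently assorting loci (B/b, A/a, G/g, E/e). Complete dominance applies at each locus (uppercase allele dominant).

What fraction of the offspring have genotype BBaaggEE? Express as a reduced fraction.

P(BBaaggEE) = 1/32

BbaaGgEE gametes: BaGE×4, BagE×4, baGE×4, bagE×4
BbAaggEe gametes: BAgE×2, BAge×2, BagE×2, Bage×2, bAgE×2, bAge×2, bagE×2, bage×2
BbaaGgEE×BbAaggEe grid (16·16=256): BBAaGgEE=8 BBAaGgEe=8 BBAaggEE=8 BBAaggEe=8 BBaaGgEE=8 BBaaGgEe=8 BBaaggEE=8 BBaaggEe=8 BbAaGgEE=16 BbAaGgEe=16 BbAaggEE=16 BbAaggEe=16 BbaaGgEE=16 BbaaGgEe=16 BbaaggEE=16 BbaaggEe=16 bbAaGgEE=8 bbAaGgEe=8 bbAaggEE=8 bbAaggEe=8 bbaaGgEE=8 bbaaGgEe=8 bbaaggEE=8 bbaaggEe=8
BBaaggEE hits 8/256; gcd=8; 8÷8/256÷8 = 1/32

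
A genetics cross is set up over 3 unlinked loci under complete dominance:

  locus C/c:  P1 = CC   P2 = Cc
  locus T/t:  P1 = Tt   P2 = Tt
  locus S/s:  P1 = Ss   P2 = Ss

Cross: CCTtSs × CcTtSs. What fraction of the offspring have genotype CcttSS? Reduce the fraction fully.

CCTtSs gametes: CTS×2, CTs×2, CtS×2, Cts×2
CcTtSs gametes: CTS×1, CTs×1, CtS×1, Cts×1, cTS×1, cTs×1, ctS×1, cts×1
CCTtSs×CcTtSs grid (8·8=64): CCTTSS=2 CCTTSs=4 CCTTss=2 CCTtSS=4 CCTtSs=8 CCTtss=4 CCttSS=2 CCttSs=4 CCttss=2 CcTTSS=2 CcTTSs=4 CcTTss=2 CcTtSS=4 CcTtSs=8 CcTtss=4 CcttSS=2 CcttSs=4 Ccttss=2
CcttSS hits 2/64; gcd=2; 2÷2/64÷2 = 1/32

P(CcttSS) = 1/32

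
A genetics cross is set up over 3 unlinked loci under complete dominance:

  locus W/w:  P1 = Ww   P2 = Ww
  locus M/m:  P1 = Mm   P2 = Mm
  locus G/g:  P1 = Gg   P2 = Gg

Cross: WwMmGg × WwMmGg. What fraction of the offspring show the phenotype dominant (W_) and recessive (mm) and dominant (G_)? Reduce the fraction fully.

WwMmGg gametes: WMG×1, WMg×1, WmG×1, Wmg×1, wMG×1, wMg×1, wmG×1, wmg×1
WwMmGg gametes: WMG×1, WMg×1, WmG×1, Wmg×1, wMG×1, wMg×1, wmG×1, wmg×1
WwMmGg×WwMmGg grid (8·8=64): WWMMGG=1 WWMMGg=2 WWMMgg=1 WWMmGG=2 WWMmGg=4 WWMmgg=2 WWmmGG=1 WWmmGg=2 WWmmgg=1 WwMMGG=2 WwMMGg=4 WwMMgg=2 WwMmGG=4 WwMmGg=8 WwMmgg=4 WwmmGG=2 WwmmGg=4 Wwmmgg=2 wwMMGG=1 wwMMGg=2 wwMMgg=1 wwMmGG=2 wwMmGg=4 wwMmgg=2 wwmmGG=1 wwmmGg=2 wwmmgg=1
W_ mm G_ hits 9/64; gcd=1; 9÷1/64÷1 = 9/64

P(W_ mm G_) = 9/64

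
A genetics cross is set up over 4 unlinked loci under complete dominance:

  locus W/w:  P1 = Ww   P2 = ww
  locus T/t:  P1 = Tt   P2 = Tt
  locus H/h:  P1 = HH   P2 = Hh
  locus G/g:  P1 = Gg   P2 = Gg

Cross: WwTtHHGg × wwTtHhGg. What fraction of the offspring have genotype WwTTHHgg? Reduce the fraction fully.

WwTtHHGg gametes: WTHG×2, WTHg×2, WtHG×2, WtHg×2, wTHG×2, wTHg×2, wtHG×2, wtHg×2
wwTtHhGg gametes: wTHG×2, wTHg×2, wThG×2, wThg×2, wtHG×2, wtHg×2, wthG×2, wthg×2
WwTtHHGg×wwTtHhGg grid (16·16=256): WwTTHHGG=4 WwTTHHGg=8 WwTTHHgg=4 WwTTHhGG=4 WwTTHhGg=8 WwTTHhgg=4 WwTtHHGG=8 WwTtHHGg=16 WwTtHHgg=8 WwTtHhGG=8 WwTtHhGg=16 WwTtHhgg=8 WwttHHGG=4 WwttHHGg=8 WwttHHgg=4 WwttHhGG=4 WwttHhGg=8 WwttHhgg=4 wwTTHHGG=4 wwTTHHGg=8 wwTTHHgg=4 wwTTHhGG=4 wwTTHhGg=8 wwTTHhgg=4 wwTtHHGG=8 wwTtHHGg=16 wwTtHHgg=8 wwTtHhGG=8 wwTtHhGg=16 wwTtHhgg=8 wwttHHGG=4 wwttHHGg=8 wwttHHgg=4 wwttHhGG=4 wwttHhGg=8 wwttHhgg=4
WwTTHHgg hits 4/256; gcd=4; 4÷4/256÷4 = 1/64

P(WwTTHHgg) = 1/64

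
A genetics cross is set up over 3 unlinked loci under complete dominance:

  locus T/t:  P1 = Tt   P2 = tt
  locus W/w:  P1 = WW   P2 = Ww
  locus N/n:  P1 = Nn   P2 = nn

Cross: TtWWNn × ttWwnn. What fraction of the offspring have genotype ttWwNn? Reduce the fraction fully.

P(ttWwNn) = 1/8

TtWWNn gametes: TWN×2, TWn×2, tWN×2, tWn×2
ttWwnn gametes: tWn×4, twn×4
TtWWNn×ttWwnn grid (8·8=64): TtWWNn=8 TtWWnn=8 TtWwNn=8 TtWwnn=8 ttWWNn=8 ttWWnn=8 ttWwNn=8 ttWwnn=8
ttWwNn hits 8/64; gcd=8; 8÷8/64÷8 = 1/8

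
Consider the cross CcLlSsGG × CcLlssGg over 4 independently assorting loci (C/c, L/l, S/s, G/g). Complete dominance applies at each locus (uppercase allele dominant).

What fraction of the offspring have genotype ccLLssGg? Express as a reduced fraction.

CcLlSsGG gametes: CLSG×2, CLsG×2, ClSG×2, ClsG×2, cLSG×2, cLsG×2, clSG×2, clsG×2
CcLlssGg gametes: CLsG×2, CLsg×2, ClsG×2, Clsg×2, cLsG×2, cLsg×2, clsG×2, clsg×2
CcLlSsGG×CcLlssGg grid (16·16=256): CCLLSsGG=4 CCLLSsGg=4 CCLLssGG=4 CCLLssGg=4 CCLlSsGG=8 CCLlSsGg=8 CCLlssGG=8 CCLlssGg=8 CCllSsGG=4 CCllSsGg=4 CCllssGG=4 CCllssGg=4 CcLLSsGG=8 CcLLSsGg=8 CcLLssGG=8 CcLLssGg=8 CcLlSsGG=16 CcLlSsGg=16 CcLlssGG=16 CcLlssGg=16 CcllSsGG=8 CcllSsGg=8 CcllssGG=8 CcllssGg=8 ccLLSsGG=4 ccLLSsGg=4 ccLLssGG=4 ccLLssGg=4 ccLlSsGG=8 ccLlSsGg=8 ccLlssGG=8 ccLlssGg=8 ccllSsGG=4 ccllSsGg=4 ccllssGG=4 ccllssGg=4
ccLLssGg hits 4/256; gcd=4; 4÷4/256÷4 = 1/64

P(ccLLssGg) = 1/64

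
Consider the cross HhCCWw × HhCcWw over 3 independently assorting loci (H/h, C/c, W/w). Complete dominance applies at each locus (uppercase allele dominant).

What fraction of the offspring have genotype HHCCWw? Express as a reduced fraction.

HhCCWw gametes: HCW×2, HCw×2, hCW×2, hCw×2
HhCcWw gametes: HCW×1, HCw×1, HcW×1, Hcw×1, hCW×1, hCw×1, hcW×1, hcw×1
HhCCWw×HhCcWw grid (8·8=64): HHCCWW=2 HHCCWw=4 HHCCww=2 HHCcWW=2 HHCcWw=4 HHCcww=2 HhCCWW=4 HhCCWw=8 HhCCww=4 HhCcWW=4 HhCcWw=8 HhCcww=4 hhCCWW=2 hhCCWw=4 hhCCww=2 hhCcWW=2 hhCcWw=4 hhCcww=2
HHCCWw hits 4/64; gcd=4; 4÷4/64÷4 = 1/16

P(HHCCWw) = 1/16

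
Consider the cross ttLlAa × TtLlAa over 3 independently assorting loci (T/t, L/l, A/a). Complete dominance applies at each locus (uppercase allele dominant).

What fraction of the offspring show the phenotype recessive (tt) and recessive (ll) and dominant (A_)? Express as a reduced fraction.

P(tt ll A_) = 3/32

ttLlAa gametes: tLA×2, tLa×2, tlA×2, tla×2
TtLlAa gametes: TLA×1, TLa×1, TlA×1, Tla×1, tLA×1, tLa×1, tlA×1, tla×1
ttLlAa×TtLlAa grid (8·8=64): TtLLAA=2 TtLLAa=4 TtLLaa=2 TtLlAA=4 TtLlAa=8 TtLlaa=4 TtllAA=2 TtllAa=4 Ttllaa=2 ttLLAA=2 ttLLAa=4 ttLLaa=2 ttLlAA=4 ttLlAa=8 ttLlaa=4 ttllAA=2 ttllAa=4 ttllaa=2
tt ll A_ hits 6/64; gcd=2; 6÷2/64÷2 = 3/32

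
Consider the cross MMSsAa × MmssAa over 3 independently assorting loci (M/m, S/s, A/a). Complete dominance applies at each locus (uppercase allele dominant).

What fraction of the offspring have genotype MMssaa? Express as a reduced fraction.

P(MMssaa) = 1/16

MMSsAa gametes: MSA×2, MSa×2, MsA×2, Msa×2
MmssAa gametes: MsA×2, Msa×2, msA×2, msa×2
MMSsAa×MmssAa grid (8·8=64): MMSsAA=4 MMSsAa=8 MMSsaa=4 MMssAA=4 MMssAa=8 MMssaa=4 MmSsAA=4 MmSsAa=8 MmSsaa=4 MmssAA=4 MmssAa=8 Mmssaa=4
MMssaa hits 4/64; gcd=4; 4÷4/64÷4 = 1/16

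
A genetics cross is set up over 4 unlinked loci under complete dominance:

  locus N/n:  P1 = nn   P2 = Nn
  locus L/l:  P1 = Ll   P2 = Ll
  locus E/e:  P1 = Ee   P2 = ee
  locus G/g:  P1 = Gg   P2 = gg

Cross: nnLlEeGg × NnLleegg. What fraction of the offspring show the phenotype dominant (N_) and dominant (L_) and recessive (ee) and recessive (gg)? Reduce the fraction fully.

P(N_ L_ ee gg) = 3/32

nnLlEeGg gametes: nLEG×2, nLEg×2, nLeG×2, nLeg×2, nlEG×2, nlEg×2, nleG×2, nleg×2
NnLleegg gametes: NLeg×4, Nleg×4, nLeg×4, nleg×4
nnLlEeGg×NnLleegg grid (16·16=256): NnLLEeGg=8 NnLLEegg=8 NnLLeeGg=8 NnLLeegg=8 NnLlEeGg=16 NnLlEegg=16 NnLleeGg=16 NnLleegg=16 NnllEeGg=8 NnllEegg=8 NnlleeGg=8 Nnlleegg=8 nnLLEeGg=8 nnLLEegg=8 nnLLeeGg=8 nnLLeegg=8 nnLlEeGg=16 nnLlEegg=16 nnLleeGg=16 nnLleegg=16 nnllEeGg=8 nnllEegg=8 nnlleeGg=8 nnlleegg=8
N_ L_ ee gg hits 24/256; gcd=8; 24÷8/256÷8 = 3/32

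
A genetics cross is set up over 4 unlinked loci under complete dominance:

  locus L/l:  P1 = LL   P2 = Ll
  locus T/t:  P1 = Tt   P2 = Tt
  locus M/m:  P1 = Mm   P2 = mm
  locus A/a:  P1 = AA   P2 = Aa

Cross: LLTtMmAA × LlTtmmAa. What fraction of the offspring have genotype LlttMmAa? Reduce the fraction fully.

P(LlttMmAa) = 1/32

LLTtMmAA gametes: LTMA×4, LTmA×4, LtMA×4, LtmA×4
LlTtmmAa gametes: LTmA×2, LTma×2, LtmA×2, Ltma×2, lTmA×2, lTma×2, ltmA×2, ltma×2
LLTtMmAA×LlTtmmAa grid (16·16=256): LLTTMmAA=8 LLTTMmAa=8 LLTTmmAA=8 LLTTmmAa=8 LLTtMmAA=16 LLTtMmAa=16 LLTtmmAA=16 LLTtmmAa=16 LLttMmAA=8 LLttMmAa=8 LLttmmAA=8 LLttmmAa=8 LlTTMmAA=8 LlTTMmAa=8 LlTTmmAA=8 LlTTmmAa=8 LlTtMmAA=16 LlTtMmAa=16 LlTtmmAA=16 LlTtmmAa=16 LlttMmAA=8 LlttMmAa=8 LlttmmAA=8 LlttmmAa=8
LlttMmAa hits 8/256; gcd=8; 8÷8/256÷8 = 1/32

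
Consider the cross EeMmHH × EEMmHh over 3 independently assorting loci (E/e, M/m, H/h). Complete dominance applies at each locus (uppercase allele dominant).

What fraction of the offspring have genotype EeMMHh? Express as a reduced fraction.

EeMmHH gametes: EMH×2, EmH×2, eMH×2, emH×2
EEMmHh gametes: EMH×2, EMh×2, EmH×2, Emh×2
EeMmHH×EEMmHh grid (8·8=64): EEMMHH=4 EEMMHh=4 EEMmHH=8 EEMmHh=8 EEmmHH=4 EEmmHh=4 EeMMHH=4 EeMMHh=4 EeMmHH=8 EeMmHh=8 EemmHH=4 EemmHh=4
EeMMHh hits 4/64; gcd=4; 4÷4/64÷4 = 1/16

P(EeMMHh) = 1/16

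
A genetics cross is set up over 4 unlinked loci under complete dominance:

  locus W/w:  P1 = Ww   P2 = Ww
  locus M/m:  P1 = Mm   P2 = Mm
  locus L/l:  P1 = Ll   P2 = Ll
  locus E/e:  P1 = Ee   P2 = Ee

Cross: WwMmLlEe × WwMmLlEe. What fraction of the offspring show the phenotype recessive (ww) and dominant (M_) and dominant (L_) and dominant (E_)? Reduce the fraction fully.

P(ww M_ L_ E_) = 27/256

WwMmLlEe gametes: WMLE×1, WMLe×1, WMlE×1, WMle×1, WmLE×1, WmLe×1, WmlE×1, Wmle×1, wMLE×1, wMLe×1, wMlE×1, wMle×1, wmLE×1, wmLe×1, wmlE×1, wmle×1
WwMmLlEe gametes: WMLE×1, WMLe×1, WMlE×1, WMle×1, WmLE×1, WmLe×1, WmlE×1, Wmle×1, wMLE×1, wMLe×1, wMlE×1, wMle×1, wmLE×1, wmLe×1, wmlE×1, wmle×1
WwMmLlEe×WwMmLlEe grid (16·16=256): WWMMLLEE=1 WWMMLLEe=2 WWMMLLee=1 WWMMLlEE=2 WWMMLlEe=4 WWMMLlee=2 WWMMllEE=1 WWMMllEe=2 WWMMllee=1 WWMmLLEE=2 WWMmLLEe=4 WWMmLLee=2 WWMmLlEE=4 WWMmLlEe=8 WWMmLlee=4 WWMmllEE=2 WWMmllEe=4 WWMmllee=2 WWmmLLEE=1 WWmmLLEe=2 WWmmLLee=1 WWmmLlEE=2 WWmmLlEe=4 WWmmLlee=2 WWmmllEE=1 WWmmllEe=2 WWmmllee=1 WwMMLLEE=2 WwMMLLEe=4 WwMMLLee=2 WwMMLlEE=4 WwMMLlEe=8 WwMMLlee=4 WwMMllEE=2 WwMMllEe=4 WwMMllee=2 WwMmLLEE=4 WwMmLLEe=8 WwMmLLee=4 WwMmLlEE=8 WwMmLlEe=16 WwMmLlee=8 WwMmllEE=4 WwMmllEe=8 WwMmllee=4 WwmmLLEE=2 WwmmLLEe=4 WwmmLLee=2 WwmmLlEE=4 WwmmLlEe=8 WwmmLlee=4 WwmmllEE=2 WwmmllEe=4 Wwmmllee=2 wwMMLLEE=1 wwMMLLEe=2 wwMMLLee=1 wwMMLlEE=2 wwMMLlEe=4 wwMMLlee=2 wwMMllEE=1 wwMMllEe=2 wwMMllee=1 wwMmLLEE=2 wwMmLLEe=4 wwMmLLee=2 wwMmLlEE=4 wwMmLlEe=8 wwMmLlee=4 wwMmllEE=2 wwMmllEe=4 wwMmllee=2 wwmmLLEE=1 wwmmLLEe=2 wwmmLLee=1 wwmmLlEE=2 wwmmLlEe=4 wwmmLlee=2 wwmmllEE=1 wwmmllEe=2 wwmmllee=1
ww M_ L_ E_ hits 27/256; gcd=1; 27÷1/256÷1 = 27/256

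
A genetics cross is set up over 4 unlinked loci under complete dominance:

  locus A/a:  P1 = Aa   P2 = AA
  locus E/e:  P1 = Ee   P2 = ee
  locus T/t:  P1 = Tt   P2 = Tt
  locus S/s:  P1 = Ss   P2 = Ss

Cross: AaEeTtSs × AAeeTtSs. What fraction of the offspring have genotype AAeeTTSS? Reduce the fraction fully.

AaEeTtSs gametes: AETS×1, AETs×1, AEtS×1, AEts×1, AeTS×1, AeTs×1, AetS×1, Aets×1, aETS×1, aETs×1, aEtS×1, aEts×1, aeTS×1, aeTs×1, aetS×1, aets×1
AAeeTtSs gametes: AeTS×4, AeTs×4, AetS×4, Aets×4
AaEeTtSs×AAeeTtSs grid (16·16=256): AAEeTTSS=4 AAEeTTSs=8 AAEeTTss=4 AAEeTtSS=8 AAEeTtSs=16 AAEeTtss=8 AAEettSS=4 AAEettSs=8 AAEettss=4 AAeeTTSS=4 AAeeTTSs=8 AAeeTTss=4 AAeeTtSS=8 AAeeTtSs=16 AAeeTtss=8 AAeettSS=4 AAeettSs=8 AAeettss=4 AaEeTTSS=4 AaEeTTSs=8 AaEeTTss=4 AaEeTtSS=8 AaEeTtSs=16 AaEeTtss=8 AaEettSS=4 AaEettSs=8 AaEettss=4 AaeeTTSS=4 AaeeTTSs=8 AaeeTTss=4 AaeeTtSS=8 AaeeTtSs=16 AaeeTtss=8 AaeettSS=4 AaeettSs=8 Aaeettss=4
AAeeTTSS hits 4/256; gcd=4; 4÷4/256÷4 = 1/64

P(AAeeTTSS) = 1/64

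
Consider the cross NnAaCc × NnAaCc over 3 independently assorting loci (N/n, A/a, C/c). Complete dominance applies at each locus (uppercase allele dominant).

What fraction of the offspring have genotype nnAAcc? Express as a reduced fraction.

NnAaCc gametes: NAC×1, NAc×1, NaC×1, Nac×1, nAC×1, nAc×1, naC×1, nac×1
NnAaCc gametes: NAC×1, NAc×1, NaC×1, Nac×1, nAC×1, nAc×1, naC×1, nac×1
NnAaCc×NnAaCc grid (8·8=64): NNAACC=1 NNAACc=2 NNAAcc=1 NNAaCC=2 NNAaCc=4 NNAacc=2 NNaaCC=1 NNaaCc=2 NNaacc=1 NnAACC=2 NnAACc=4 NnAAcc=2 NnAaCC=4 NnAaCc=8 NnAacc=4 NnaaCC=2 NnaaCc=4 Nnaacc=2 nnAACC=1 nnAACc=2 nnAAcc=1 nnAaCC=2 nnAaCc=4 nnAacc=2 nnaaCC=1 nnaaCc=2 nnaacc=1
nnAAcc hits 1/64; gcd=1; 1÷1/64÷1 = 1/64

P(nnAAcc) = 1/64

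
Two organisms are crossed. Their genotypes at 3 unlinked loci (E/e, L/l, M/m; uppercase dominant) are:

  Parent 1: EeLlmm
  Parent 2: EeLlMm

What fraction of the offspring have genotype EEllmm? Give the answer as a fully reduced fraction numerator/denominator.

EeLlmm gametes: ELm×2, Elm×2, eLm×2, elm×2
EeLlMm gametes: ELM×1, ELm×1, ElM×1, Elm×1, eLM×1, eLm×1, elM×1, elm×1
EeLlmm×EeLlMm grid (8·8=64): EELLMm=2 EELLmm=2 EELlMm=4 EELlmm=4 EEllMm=2 EEllmm=2 EeLLMm=4 EeLLmm=4 EeLlMm=8 EeLlmm=8 EellMm=4 Eellmm=4 eeLLMm=2 eeLLmm=2 eeLlMm=4 eeLlmm=4 eellMm=2 eellmm=2
EEllmm hits 2/64; gcd=2; 2÷2/64÷2 = 1/32

P(EEllmm) = 1/32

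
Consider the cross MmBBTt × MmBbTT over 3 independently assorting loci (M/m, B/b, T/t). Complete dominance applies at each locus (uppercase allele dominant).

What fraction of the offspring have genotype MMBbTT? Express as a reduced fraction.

P(MMBbTT) = 1/16

MmBBTt gametes: MBT×2, MBt×2, mBT×2, mBt×2
MmBbTT gametes: MBT×2, MbT×2, mBT×2, mbT×2
MmBBTt×MmBbTT grid (8·8=64): MMBBTT=4 MMBBTt=4 MMBbTT=4 MMBbTt=4 MmBBTT=8 MmBBTt=8 MmBbTT=8 MmBbTt=8 mmBBTT=4 mmBBTt=4 mmBbTT=4 mmBbTt=4
MMBbTT hits 4/64; gcd=4; 4÷4/64÷4 = 1/16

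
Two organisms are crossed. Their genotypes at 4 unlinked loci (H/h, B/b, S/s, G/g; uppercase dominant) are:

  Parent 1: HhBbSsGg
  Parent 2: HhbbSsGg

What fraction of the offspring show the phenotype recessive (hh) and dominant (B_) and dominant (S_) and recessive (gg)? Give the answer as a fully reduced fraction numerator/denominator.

P(hh B_ S_ gg) = 3/128

HhBbSsGg gametes: HBSG×1, HBSg×1, HBsG×1, HBsg×1, HbSG×1, HbSg×1, HbsG×1, Hbsg×1, hBSG×1, hBSg×1, hBsG×1, hBsg×1, hbSG×1, hbSg×1, hbsG×1, hbsg×1
HhbbSsGg gametes: HbSG×2, HbSg×2, HbsG×2, Hbsg×2, hbSG×2, hbSg×2, hbsG×2, hbsg×2
HhBbSsGg×HhbbSsGg grid (16·16=256): HHBbSSGG=2 HHBbSSGg=4 HHBbSSgg=2 HHBbSsGG=4 HHBbSsGg=8 HHBbSsgg=4 HHBbssGG=2 HHBbssGg=4 HHBbssgg=2 HHbbSSGG=2 HHbbSSGg=4 HHbbSSgg=2 HHbbSsGG=4 HHbbSsGg=8 HHbbSsgg=4 HHbbssGG=2 HHbbssGg=4 HHbbssgg=2 HhBbSSGG=4 HhBbSSGg=8 HhBbSSgg=4 HhBbSsGG=8 HhBbSsGg=16 HhBbSsgg=8 HhBbssGG=4 HhBbssGg=8 HhBbssgg=4 HhbbSSGG=4 HhbbSSGg=8 HhbbSSgg=4 HhbbSsGG=8 HhbbSsGg=16 HhbbSsgg=8 HhbbssGG=4 HhbbssGg=8 Hhbbssgg=4 hhBbSSGG=2 hhBbSSGg=4 hhBbSSgg=2 hhBbSsGG=4 hhBbSsGg=8 hhBbSsgg=4 hhBbssGG=2 hhBbssGg=4 hhBbssgg=2 hhbbSSGG=2 hhbbSSGg=4 hhbbSSgg=2 hhbbSsGG=4 hhbbSsGg=8 hhbbSsgg=4 hhbbssGG=2 hhbbssGg=4 hhbbssgg=2
hh B_ S_ gg hits 6/256; gcd=2; 6÷2/256÷2 = 3/128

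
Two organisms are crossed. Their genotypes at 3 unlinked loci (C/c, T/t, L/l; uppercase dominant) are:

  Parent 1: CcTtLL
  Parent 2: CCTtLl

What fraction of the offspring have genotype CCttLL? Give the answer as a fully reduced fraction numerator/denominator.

CcTtLL gametes: CTL×2, CtL×2, cTL×2, ctL×2
CCTtLl gametes: CTL×2, CTl×2, CtL×2, Ctl×2
CcTtLL×CCTtLl grid (8·8=64): CCTTLL=4 CCTTLl=4 CCTtLL=8 CCTtLl=8 CCttLL=4 CCttLl=4 CcTTLL=4 CcTTLl=4 CcTtLL=8 CcTtLl=8 CcttLL=4 CcttLl=4
CCttLL hits 4/64; gcd=4; 4÷4/64÷4 = 1/16

P(CCttLL) = 1/16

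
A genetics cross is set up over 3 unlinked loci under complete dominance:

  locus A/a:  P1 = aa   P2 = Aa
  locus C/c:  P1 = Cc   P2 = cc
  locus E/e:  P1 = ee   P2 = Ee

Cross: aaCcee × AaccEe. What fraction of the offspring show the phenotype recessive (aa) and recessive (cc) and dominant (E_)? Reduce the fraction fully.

aaCcee gametes: aCe×4, ace×4
AaccEe gametes: AcE×2, Ace×2, acE×2, ace×2
aaCcee×AaccEe grid (8·8=64): AaCcEe=8 AaCcee=8 AaccEe=8 Aaccee=8 aaCcEe=8 aaCcee=8 aaccEe=8 aaccee=8
aa cc E_ hits 8/64; gcd=8; 8÷8/64÷8 = 1/8

P(aa cc E_) = 1/8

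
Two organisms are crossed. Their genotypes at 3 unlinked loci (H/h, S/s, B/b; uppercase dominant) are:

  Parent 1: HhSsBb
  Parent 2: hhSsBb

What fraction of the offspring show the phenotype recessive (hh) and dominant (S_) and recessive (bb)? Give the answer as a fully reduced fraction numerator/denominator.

P(hh S_ bb) = 3/32

HhSsBb gametes: HSB×1, HSb×1, HsB×1, Hsb×1, hSB×1, hSb×1, hsB×1, hsb×1
hhSsBb gametes: hSB×2, hSb×2, hsB×2, hsb×2
HhSsBb×hhSsBb grid (8·8=64): HhSSBB=2 HhSSBb=4 HhSSbb=2 HhSsBB=4 HhSsBb=8 HhSsbb=4 HhssBB=2 HhssBb=4 Hhssbb=2 hhSSBB=2 hhSSBb=4 hhSSbb=2 hhSsBB=4 hhSsBb=8 hhSsbb=4 hhssBB=2 hhssBb=4 hhssbb=2
hh S_ bb hits 6/64; gcd=2; 6÷2/64÷2 = 3/32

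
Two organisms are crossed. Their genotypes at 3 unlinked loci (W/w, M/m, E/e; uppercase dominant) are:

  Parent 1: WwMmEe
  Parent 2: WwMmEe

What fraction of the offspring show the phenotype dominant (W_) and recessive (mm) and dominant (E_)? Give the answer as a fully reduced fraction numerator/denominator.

P(W_ mm E_) = 9/64

WwMmEe gametes: WME×1, WMe×1, WmE×1, Wme×1, wME×1, wMe×1, wmE×1, wme×1
WwMmEe gametes: WME×1, WMe×1, WmE×1, Wme×1, wME×1, wMe×1, wmE×1, wme×1
WwMmEe×WwMmEe grid (8·8=64): WWMMEE=1 WWMMEe=2 WWMMee=1 WWMmEE=2 WWMmEe=4 WWMmee=2 WWmmEE=1 WWmmEe=2 WWmmee=1 WwMMEE=2 WwMMEe=4 WwMMee=2 WwMmEE=4 WwMmEe=8 WwMmee=4 WwmmEE=2 WwmmEe=4 Wwmmee=2 wwMMEE=1 wwMMEe=2 wwMMee=1 wwMmEE=2 wwMmEe=4 wwMmee=2 wwmmEE=1 wwmmEe=2 wwmmee=1
W_ mm E_ hits 9/64; gcd=1; 9÷1/64÷1 = 9/64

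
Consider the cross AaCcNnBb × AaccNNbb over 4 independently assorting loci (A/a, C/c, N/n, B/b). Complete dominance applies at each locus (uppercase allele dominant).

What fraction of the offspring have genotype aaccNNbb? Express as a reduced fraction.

P(aaccNNbb) = 1/32

AaCcNnBb gametes: ACNB×1, ACNb×1, ACnB×1, ACnb×1, AcNB×1, AcNb×1, AcnB×1, Acnb×1, aCNB×1, aCNb×1, aCnB×1, aCnb×1, acNB×1, acNb×1, acnB×1, acnb×1
AaccNNbb gametes: AcNb×8, acNb×8
AaCcNnBb×AaccNNbb grid (16·16=256): AACcNNBb=8 AACcNNbb=8 AACcNnBb=8 AACcNnbb=8 AAccNNBb=8 AAccNNbb=8 AAccNnBb=8 AAccNnbb=8 AaCcNNBb=16 AaCcNNbb=16 AaCcNnBb=16 AaCcNnbb=16 AaccNNBb=16 AaccNNbb=16 AaccNnBb=16 AaccNnbb=16 aaCcNNBb=8 aaCcNNbb=8 aaCcNnBb=8 aaCcNnbb=8 aaccNNBb=8 aaccNNbb=8 aaccNnBb=8 aaccNnbb=8
aaccNNbb hits 8/256; gcd=8; 8÷8/256÷8 = 1/32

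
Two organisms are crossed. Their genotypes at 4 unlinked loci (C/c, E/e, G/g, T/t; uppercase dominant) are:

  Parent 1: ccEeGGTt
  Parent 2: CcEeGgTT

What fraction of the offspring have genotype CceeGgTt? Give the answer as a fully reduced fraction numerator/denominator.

P(CceeGgTt) = 1/32

ccEeGGTt gametes: cEGT×4, cEGt×4, ceGT×4, ceGt×4
CcEeGgTT gametes: CEGT×2, CEgT×2, CeGT×2, CegT×2, cEGT×2, cEgT×2, ceGT×2, cegT×2
ccEeGGTt×CcEeGgTT grid (16·16=256): CcEEGGTT=8 CcEEGGTt=8 CcEEGgTT=8 CcEEGgTt=8 CcEeGGTT=16 CcEeGGTt=16 CcEeGgTT=16 CcEeGgTt=16 CceeGGTT=8 CceeGGTt=8 CceeGgTT=8 CceeGgTt=8 ccEEGGTT=8 ccEEGGTt=8 ccEEGgTT=8 ccEEGgTt=8 ccEeGGTT=16 ccEeGGTt=16 ccEeGgTT=16 ccEeGgTt=16 cceeGGTT=8 cceeGGTt=8 cceeGgTT=8 cceeGgTt=8
CceeGgTt hits 8/256; gcd=8; 8÷8/256÷8 = 1/32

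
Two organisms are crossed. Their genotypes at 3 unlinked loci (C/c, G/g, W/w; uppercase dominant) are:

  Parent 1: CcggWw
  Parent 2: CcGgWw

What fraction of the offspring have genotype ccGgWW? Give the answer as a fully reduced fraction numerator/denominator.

CcggWw gametes: CgW×2, Cgw×2, cgW×2, cgw×2
CcGgWw gametes: CGW×1, CGw×1, CgW×1, Cgw×1, cGW×1, cGw×1, cgW×1, cgw×1
CcggWw×CcGgWw grid (8·8=64): CCGgWW=2 CCGgWw=4 CCGgww=2 CCggWW=2 CCggWw=4 CCggww=2 CcGgWW=4 CcGgWw=8 CcGgww=4 CcggWW=4 CcggWw=8 Ccggww=4 ccGgWW=2 ccGgWw=4 ccGgww=2 ccggWW=2 ccggWw=4 ccggww=2
ccGgWW hits 2/64; gcd=2; 2÷2/64÷2 = 1/32

P(ccGgWW) = 1/32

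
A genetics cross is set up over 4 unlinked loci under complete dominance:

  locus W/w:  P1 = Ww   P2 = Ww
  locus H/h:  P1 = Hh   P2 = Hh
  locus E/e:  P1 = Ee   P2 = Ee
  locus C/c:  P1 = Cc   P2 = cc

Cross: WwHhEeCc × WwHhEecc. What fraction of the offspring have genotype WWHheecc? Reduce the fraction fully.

P(WWHheecc) = 1/64

WwHhEeCc gametes: WHEC×1, WHEc×1, WHeC×1, WHec×1, WhEC×1, WhEc×1, WheC×1, Whec×1, wHEC×1, wHEc×1, wHeC×1, wHec×1, whEC×1, whEc×1, wheC×1, whec×1
WwHhEecc gametes: WHEc×2, WHec×2, WhEc×2, Whec×2, wHEc×2, wHec×2, whEc×2, whec×2
WwHhEeCc×WwHhEecc grid (16·16=256): WWHHEECc=2 WWHHEEcc=2 WWHHEeCc=4 WWHHEecc=4 WWHHeeCc=2 WWHHeecc=2 WWHhEECc=4 WWHhEEcc=4 WWHhEeCc=8 WWHhEecc=8 WWHheeCc=4 WWHheecc=4 WWhhEECc=2 WWhhEEcc=2 WWhhEeCc=4 WWhhEecc=4 WWhheeCc=2 WWhheecc=2 WwHHEECc=4 WwHHEEcc=4 WwHHEeCc=8 WwHHEecc=8 WwHHeeCc=4 WwHHeecc=4 WwHhEECc=8 WwHhEEcc=8 WwHhEeCc=16 WwHhEecc=16 WwHheeCc=8 WwHheecc=8 WwhhEECc=4 WwhhEEcc=4 WwhhEeCc=8 WwhhEecc=8 WwhheeCc=4 Wwhheecc=4 wwHHEECc=2 wwHHEEcc=2 wwHHEeCc=4 wwHHEecc=4 wwHHeeCc=2 wwHHeecc=2 wwHhEECc=4 wwHhEEcc=4 wwHhEeCc=8 wwHhEecc=8 wwHheeCc=4 wwHheecc=4 wwhhEECc=2 wwhhEEcc=2 wwhhEeCc=4 wwhhEecc=4 wwhheeCc=2 wwhheecc=2
WWHheecc hits 4/256; gcd=4; 4÷4/256÷4 = 1/64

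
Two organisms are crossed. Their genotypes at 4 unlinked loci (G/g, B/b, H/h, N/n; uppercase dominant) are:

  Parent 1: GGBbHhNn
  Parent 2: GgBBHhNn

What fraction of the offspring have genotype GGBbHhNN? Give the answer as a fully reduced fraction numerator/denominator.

P(GGBbHhNN) = 1/32

GGBbHhNn gametes: GBHN×2, GBHn×2, GBhN×2, GBhn×2, GbHN×2, GbHn×2, GbhN×2, Gbhn×2
GgBBHhNn gametes: GBHN×2, GBHn×2, GBhN×2, GBhn×2, gBHN×2, gBHn×2, gBhN×2, gBhn×2
GGBbHhNn×GgBBHhNn grid (16·16=256): GGBBHHNN=4 GGBBHHNn=8 GGBBHHnn=4 GGBBHhNN=8 GGBBHhNn=16 GGBBHhnn=8 GGBBhhNN=4 GGBBhhNn=8 GGBBhhnn=4 GGBbHHNN=4 GGBbHHNn=8 GGBbHHnn=4 GGBbHhNN=8 GGBbHhNn=16 GGBbHhnn=8 GGBbhhNN=4 GGBbhhNn=8 GGBbhhnn=4 GgBBHHNN=4 GgBBHHNn=8 GgBBHHnn=4 GgBBHhNN=8 GgBBHhNn=16 GgBBHhnn=8 GgBBhhNN=4 GgBBhhNn=8 GgBBhhnn=4 GgBbHHNN=4 GgBbHHNn=8 GgBbHHnn=4 GgBbHhNN=8 GgBbHhNn=16 GgBbHhnn=8 GgBbhhNN=4 GgBbhhNn=8 GgBbhhnn=4
GGBbHhNN hits 8/256; gcd=8; 8÷8/256÷8 = 1/32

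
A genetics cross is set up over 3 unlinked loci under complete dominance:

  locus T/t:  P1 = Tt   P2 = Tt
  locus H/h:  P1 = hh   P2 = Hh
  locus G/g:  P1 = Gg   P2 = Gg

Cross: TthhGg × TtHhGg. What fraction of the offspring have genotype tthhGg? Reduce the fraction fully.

TthhGg gametes: ThG×2, Thg×2, thG×2, thg×2
TtHhGg gametes: THG×1, THg×1, ThG×1, Thg×1, tHG×1, tHg×1, thG×1, thg×1
TthhGg×TtHhGg grid (8·8=64): TTHhGG=2 TTHhGg=4 TTHhgg=2 TThhGG=2 TThhGg=4 TThhgg=2 TtHhGG=4 TtHhGg=8 TtHhgg=4 TthhGG=4 TthhGg=8 Tthhgg=4 ttHhGG=2 ttHhGg=4 ttHhgg=2 tthhGG=2 tthhGg=4 tthhgg=2
tthhGg hits 4/64; gcd=4; 4÷4/64÷4 = 1/16

P(tthhGg) = 1/16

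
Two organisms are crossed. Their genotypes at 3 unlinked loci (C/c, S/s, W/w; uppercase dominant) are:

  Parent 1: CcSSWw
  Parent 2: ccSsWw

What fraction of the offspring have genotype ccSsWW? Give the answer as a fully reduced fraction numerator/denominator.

P(ccSsWW) = 1/16

CcSSWw gametes: CSW×2, CSw×2, cSW×2, cSw×2
ccSsWw gametes: cSW×2, cSw×2, csW×2, csw×2
CcSSWw×ccSsWw grid (8·8=64): CcSSWW=4 CcSSWw=8 CcSSww=4 CcSsWW=4 CcSsWw=8 CcSsww=4 ccSSWW=4 ccSSWw=8 ccSSww=4 ccSsWW=4 ccSsWw=8 ccSsww=4
ccSsWW hits 4/64; gcd=4; 4÷4/64÷4 = 1/16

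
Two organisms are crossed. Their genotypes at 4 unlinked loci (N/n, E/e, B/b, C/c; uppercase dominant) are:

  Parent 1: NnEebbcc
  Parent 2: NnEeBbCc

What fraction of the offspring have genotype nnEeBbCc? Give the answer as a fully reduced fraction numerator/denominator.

NnEebbcc gametes: NEbc×4, Nebc×4, nEbc×4, nebc×4
NnEeBbCc gametes: NEBC×1, NEBc×1, NEbC×1, NEbc×1, NeBC×1, NeBc×1, NebC×1, Nebc×1, nEBC×1, nEBc×1, nEbC×1, nEbc×1, neBC×1, neBc×1, nebC×1, nebc×1
NnEebbcc×NnEeBbCc grid (16·16=256): NNEEBbCc=4 NNEEBbcc=4 NNEEbbCc=4 NNEEbbcc=4 NNEeBbCc=8 NNEeBbcc=8 NNEebbCc=8 NNEebbcc=8 NNeeBbCc=4 NNeeBbcc=4 NNeebbCc=4 NNeebbcc=4 NnEEBbCc=8 NnEEBbcc=8 NnEEbbCc=8 NnEEbbcc=8 NnEeBbCc=16 NnEeBbcc=16 NnEebbCc=16 NnEebbcc=16 NneeBbCc=8 NneeBbcc=8 NneebbCc=8 Nneebbcc=8 nnEEBbCc=4 nnEEBbcc=4 nnEEbbCc=4 nnEEbbcc=4 nnEeBbCc=8 nnEeBbcc=8 nnEebbCc=8 nnEebbcc=8 nneeBbCc=4 nneeBbcc=4 nneebbCc=4 nneebbcc=4
nnEeBbCc hits 8/256; gcd=8; 8÷8/256÷8 = 1/32

P(nnEeBbCc) = 1/32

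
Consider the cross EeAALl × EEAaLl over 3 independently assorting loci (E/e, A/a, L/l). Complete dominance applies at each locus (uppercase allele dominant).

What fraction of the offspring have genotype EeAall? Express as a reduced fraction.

EeAALl gametes: EAL×2, EAl×2, eAL×2, eAl×2
EEAaLl gametes: EAL×2, EAl×2, EaL×2, Eal×2
EeAALl×EEAaLl grid (8·8=64): EEAALL=4 EEAALl=8 EEAAll=4 EEAaLL=4 EEAaLl=8 EEAall=4 EeAALL=4 EeAALl=8 EeAAll=4 EeAaLL=4 EeAaLl=8 EeAall=4
EeAall hits 4/64; gcd=4; 4÷4/64÷4 = 1/16

P(EeAall) = 1/16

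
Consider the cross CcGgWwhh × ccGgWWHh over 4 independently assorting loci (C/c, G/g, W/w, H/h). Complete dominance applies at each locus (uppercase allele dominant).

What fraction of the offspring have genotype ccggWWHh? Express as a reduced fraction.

P(ccggWWHh) = 1/32

CcGgWwhh gametes: CGWh×2, CGwh×2, CgWh×2, Cgwh×2, cGWh×2, cGwh×2, cgWh×2, cgwh×2
ccGgWWHh gametes: cGWH×4, cGWh×4, cgWH×4, cgWh×4
CcGgWwhh×ccGgWWHh grid (16·16=256): CcGGWWHh=8 CcGGWWhh=8 CcGGWwHh=8 CcGGWwhh=8 CcGgWWHh=16 CcGgWWhh=16 CcGgWwHh=16 CcGgWwhh=16 CcggWWHh=8 CcggWWhh=8 CcggWwHh=8 CcggWwhh=8 ccGGWWHh=8 ccGGWWhh=8 ccGGWwHh=8 ccGGWwhh=8 ccGgWWHh=16 ccGgWWhh=16 ccGgWwHh=16 ccGgWwhh=16 ccggWWHh=8 ccggWWhh=8 ccggWwHh=8 ccggWwhh=8
ccggWWHh hits 8/256; gcd=8; 8÷8/256÷8 = 1/32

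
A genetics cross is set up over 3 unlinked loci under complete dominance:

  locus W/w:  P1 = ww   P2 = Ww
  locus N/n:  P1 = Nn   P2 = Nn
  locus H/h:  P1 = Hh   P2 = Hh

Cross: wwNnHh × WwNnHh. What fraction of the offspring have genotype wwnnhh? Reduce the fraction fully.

P(wwnnhh) = 1/32

wwNnHh gametes: wNH×2, wNh×2, wnH×2, wnh×2
WwNnHh gametes: WNH×1, WNh×1, WnH×1, Wnh×1, wNH×1, wNh×1, wnH×1, wnh×1
wwNnHh×WwNnHh grid (8·8=64): WwNNHH=2 WwNNHh=4 WwNNhh=2 WwNnHH=4 WwNnHh=8 WwNnhh=4 WwnnHH=2 WwnnHh=4 Wwnnhh=2 wwNNHH=2 wwNNHh=4 wwNNhh=2 wwNnHH=4 wwNnHh=8 wwNnhh=4 wwnnHH=2 wwnnHh=4 wwnnhh=2
wwnnhh hits 2/64; gcd=2; 2÷2/64÷2 = 1/32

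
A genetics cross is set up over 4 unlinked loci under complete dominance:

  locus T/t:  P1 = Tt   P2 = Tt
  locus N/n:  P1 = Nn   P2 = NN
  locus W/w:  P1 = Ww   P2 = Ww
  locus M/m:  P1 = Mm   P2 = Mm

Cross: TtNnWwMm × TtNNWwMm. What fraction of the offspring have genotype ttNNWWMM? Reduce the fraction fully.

TtNnWwMm gametes: TNWM×1, TNWm×1, TNwM×1, TNwm×1, TnWM×1, TnWm×1, TnwM×1, Tnwm×1, tNWM×1, tNWm×1, tNwM×1, tNwm×1, tnWM×1, tnWm×1, tnwM×1, tnwm×1
TtNNWwMm gametes: TNWM×2, TNWm×2, TNwM×2, TNwm×2, tNWM×2, tNWm×2, tNwM×2, tNwm×2
TtNnWwMm×TtNNWwMm grid (16·16=256): TTNNWWMM=2 TTNNWWMm=4 TTNNWWmm=2 TTNNWwMM=4 TTNNWwMm=8 TTNNWwmm=4 TTNNwwMM=2 TTNNwwMm=4 TTNNwwmm=2 TTNnWWMM=2 TTNnWWMm=4 TTNnWWmm=2 TTNnWwMM=4 TTNnWwMm=8 TTNnWwmm=4 TTNnwwMM=2 TTNnwwMm=4 TTNnwwmm=2 TtNNWWMM=4 TtNNWWMm=8 TtNNWWmm=4 TtNNWwMM=8 TtNNWwMm=16 TtNNWwmm=8 TtNNwwMM=4 TtNNwwMm=8 TtNNwwmm=4 TtNnWWMM=4 TtNnWWMm=8 TtNnWWmm=4 TtNnWwMM=8 TtNnWwMm=16 TtNnWwmm=8 TtNnwwMM=4 TtNnwwMm=8 TtNnwwmm=4 ttNNWWMM=2 ttNNWWMm=4 ttNNWWmm=2 ttNNWwMM=4 ttNNWwMm=8 ttNNWwmm=4 ttNNwwMM=2 ttNNwwMm=4 ttNNwwmm=2 ttNnWWMM=2 ttNnWWMm=4 ttNnWWmm=2 ttNnWwMM=4 ttNnWwMm=8 ttNnWwmm=4 ttNnwwMM=2 ttNnwwMm=4 ttNnwwmm=2
ttNNWWMM hits 2/256; gcd=2; 2÷2/256÷2 = 1/128

P(ttNNWWMM) = 1/128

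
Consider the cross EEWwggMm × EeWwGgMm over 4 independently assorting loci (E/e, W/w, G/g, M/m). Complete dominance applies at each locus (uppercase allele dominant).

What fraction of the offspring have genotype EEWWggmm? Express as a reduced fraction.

P(EEWWggmm) = 1/64

EEWwggMm gametes: EWgM×4, EWgm×4, EwgM×4, Ewgm×4
EeWwGgMm gametes: EWGM×1, EWGm×1, EWgM×1, EWgm×1, EwGM×1, EwGm×1, EwgM×1, Ewgm×1, eWGM×1, eWGm×1, eWgM×1, eWgm×1, ewGM×1, ewGm×1, ewgM×1, ewgm×1
EEWwggMm×EeWwGgMm grid (16·16=256): EEWWGgMM=4 EEWWGgMm=8 EEWWGgmm=4 EEWWggMM=4 EEWWggMm=8 EEWWggmm=4 EEWwGgMM=8 EEWwGgMm=16 EEWwGgmm=8 EEWwggMM=8 EEWwggMm=16 EEWwggmm=8 EEwwGgMM=4 EEwwGgMm=8 EEwwGgmm=4 EEwwggMM=4 EEwwggMm=8 EEwwggmm=4 EeWWGgMM=4 EeWWGgMm=8 EeWWGgmm=4 EeWWggMM=4 EeWWggMm=8 EeWWggmm=4 EeWwGgMM=8 EeWwGgMm=16 EeWwGgmm=8 EeWwggMM=8 EeWwggMm=16 EeWwggmm=8 EewwGgMM=4 EewwGgMm=8 EewwGgmm=4 EewwggMM=4 EewwggMm=8 Eewwggmm=4
EEWWggmm hits 4/256; gcd=4; 4÷4/256÷4 = 1/64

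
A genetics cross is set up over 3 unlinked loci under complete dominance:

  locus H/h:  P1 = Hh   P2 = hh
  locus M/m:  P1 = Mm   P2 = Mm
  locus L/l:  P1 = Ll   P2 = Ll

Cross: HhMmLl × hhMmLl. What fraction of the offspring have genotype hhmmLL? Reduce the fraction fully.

P(hhmmLL) = 1/32

HhMmLl gametes: HML×1, HMl×1, HmL×1, Hml×1, hML×1, hMl×1, hmL×1, hml×1
hhMmLl gametes: hML×2, hMl×2, hmL×2, hml×2
HhMmLl×hhMmLl grid (8·8=64): HhMMLL=2 HhMMLl=4 HhMMll=2 HhMmLL=4 HhMmLl=8 HhMmll=4 HhmmLL=2 HhmmLl=4 Hhmmll=2 hhMMLL=2 hhMMLl=4 hhMMll=2 hhMmLL=4 hhMmLl=8 hhMmll=4 hhmmLL=2 hhmmLl=4 hhmmll=2
hhmmLL hits 2/64; gcd=2; 2÷2/64÷2 = 1/32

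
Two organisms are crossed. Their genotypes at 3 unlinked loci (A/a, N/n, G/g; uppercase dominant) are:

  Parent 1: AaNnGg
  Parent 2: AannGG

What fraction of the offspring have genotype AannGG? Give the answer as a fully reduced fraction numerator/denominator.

AaNnGg gametes: ANG×1, ANg×1, AnG×1, Ang×1, aNG×1, aNg×1, anG×1, ang×1
AannGG gametes: AnG×4, anG×4
AaNnGg×AannGG grid (8·8=64): AANnGG=4 AANnGg=4 AAnnGG=4 AAnnGg=4 AaNnGG=8 AaNnGg=8 AannGG=8 AannGg=8 aaNnGG=4 aaNnGg=4 aannGG=4 aannGg=4
AannGG hits 8/64; gcd=8; 8÷8/64÷8 = 1/8

P(AannGG) = 1/8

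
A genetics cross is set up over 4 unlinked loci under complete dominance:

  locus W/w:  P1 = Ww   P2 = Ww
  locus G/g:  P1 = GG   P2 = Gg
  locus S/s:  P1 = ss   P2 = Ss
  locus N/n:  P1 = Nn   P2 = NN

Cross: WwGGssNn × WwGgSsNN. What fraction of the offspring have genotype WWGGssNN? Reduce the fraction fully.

WwGGssNn gametes: WGsN×4, WGsn×4, wGsN×4, wGsn×4
WwGgSsNN gametes: WGSN×2, WGsN×2, WgSN×2, WgsN×2, wGSN×2, wGsN×2, wgSN×2, wgsN×2
WwGGssNn×WwGgSsNN grid (16·16=256): WWGGSsNN=8 WWGGSsNn=8 WWGGssNN=8 WWGGssNn=8 WWGgSsNN=8 WWGgSsNn=8 WWGgssNN=8 WWGgssNn=8 WwGGSsNN=16 WwGGSsNn=16 WwGGssNN=16 WwGGssNn=16 WwGgSsNN=16 WwGgSsNn=16 WwGgssNN=16 WwGgssNn=16 wwGGSsNN=8 wwGGSsNn=8 wwGGssNN=8 wwGGssNn=8 wwGgSsNN=8 wwGgSsNn=8 wwGgssNN=8 wwGgssNn=8
WWGGssNN hits 8/256; gcd=8; 8÷8/256÷8 = 1/32

P(WWGGssNN) = 1/32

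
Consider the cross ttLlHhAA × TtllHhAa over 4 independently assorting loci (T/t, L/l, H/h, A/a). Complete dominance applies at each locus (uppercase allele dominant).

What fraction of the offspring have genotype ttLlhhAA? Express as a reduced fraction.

P(ttLlhhAA) = 1/32

ttLlHhAA gametes: tLHA×4, tLhA×4, tlHA×4, tlhA×4
TtllHhAa gametes: TlHA×2, TlHa×2, TlhA×2, Tlha×2, tlHA×2, tlHa×2, tlhA×2, tlha×2
ttLlHhAA×TtllHhAa grid (16·16=256): TtLlHHAA=8 TtLlHHAa=8 TtLlHhAA=16 TtLlHhAa=16 TtLlhhAA=8 TtLlhhAa=8 TtllHHAA=8 TtllHHAa=8 TtllHhAA=16 TtllHhAa=16 TtllhhAA=8 TtllhhAa=8 ttLlHHAA=8 ttLlHHAa=8 ttLlHhAA=16 ttLlHhAa=16 ttLlhhAA=8 ttLlhhAa=8 ttllHHAA=8 ttllHHAa=8 ttllHhAA=16 ttllHhAa=16 ttllhhAA=8 ttllhhAa=8
ttLlhhAA hits 8/256; gcd=8; 8÷8/256÷8 = 1/32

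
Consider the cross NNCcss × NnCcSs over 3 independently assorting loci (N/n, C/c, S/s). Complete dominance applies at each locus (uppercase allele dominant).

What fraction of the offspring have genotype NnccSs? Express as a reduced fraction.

P(NnccSs) = 1/16

NNCcss gametes: NCs×4, Ncs×4
NnCcSs gametes: NCS×1, NCs×1, NcS×1, Ncs×1, nCS×1, nCs×1, ncS×1, ncs×1
NNCcss×NnCcSs grid (8·8=64): NNCCSs=4 NNCCss=4 NNCcSs=8 NNCcss=8 NNccSs=4 NNccss=4 NnCCSs=4 NnCCss=4 NnCcSs=8 NnCcss=8 NnccSs=4 Nnccss=4
NnccSs hits 4/64; gcd=4; 4÷4/64÷4 = 1/16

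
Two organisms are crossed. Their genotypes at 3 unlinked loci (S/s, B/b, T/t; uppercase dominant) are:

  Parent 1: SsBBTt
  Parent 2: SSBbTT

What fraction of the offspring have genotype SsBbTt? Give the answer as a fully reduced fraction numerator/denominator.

P(SsBbTt) = 1/8

SsBBTt gametes: SBT×2, SBt×2, sBT×2, sBt×2
SSBbTT gametes: SBT×4, SbT×4
SsBBTt×SSBbTT grid (8·8=64): SSBBTT=8 SSBBTt=8 SSBbTT=8 SSBbTt=8 SsBBTT=8 SsBBTt=8 SsBbTT=8 SsBbTt=8
SsBbTt hits 8/64; gcd=8; 8÷8/64÷8 = 1/8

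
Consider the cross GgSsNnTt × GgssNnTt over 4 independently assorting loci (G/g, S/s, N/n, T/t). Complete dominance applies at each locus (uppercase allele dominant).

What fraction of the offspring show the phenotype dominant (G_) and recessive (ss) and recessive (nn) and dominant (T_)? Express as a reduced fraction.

P(G_ ss nn T_) = 9/128

GgSsNnTt gametes: GSNT×1, GSNt×1, GSnT×1, GSnt×1, GsNT×1, GsNt×1, GsnT×1, Gsnt×1, gSNT×1, gSNt×1, gSnT×1, gSnt×1, gsNT×1, gsNt×1, gsnT×1, gsnt×1
GgssNnTt gametes: GsNT×2, GsNt×2, GsnT×2, Gsnt×2, gsNT×2, gsNt×2, gsnT×2, gsnt×2
GgSsNnTt×GgssNnTt grid (16·16=256): GGSsNNTT=2 GGSsNNTt=4 GGSsNNtt=2 GGSsNnTT=4 GGSsNnTt=8 GGSsNntt=4 GGSsnnTT=2 GGSsnnTt=4 GGSsnntt=2 GGssNNTT=2 GGssNNTt=4 GGssNNtt=2 GGssNnTT=4 GGssNnTt=8 GGssNntt=4 GGssnnTT=2 GGssnnTt=4 GGssnntt=2 GgSsNNTT=4 GgSsNNTt=8 GgSsNNtt=4 GgSsNnTT=8 GgSsNnTt=16 GgSsNntt=8 GgSsnnTT=4 GgSsnnTt=8 GgSsnntt=4 GgssNNTT=4 GgssNNTt=8 GgssNNtt=4 GgssNnTT=8 GgssNnTt=16 GgssNntt=8 GgssnnTT=4 GgssnnTt=8 Ggssnntt=4 ggSsNNTT=2 ggSsNNTt=4 ggSsNNtt=2 ggSsNnTT=4 ggSsNnTt=8 ggSsNntt=4 ggSsnnTT=2 ggSsnnTt=4 ggSsnntt=2 ggssNNTT=2 ggssNNTt=4 ggssNNtt=2 ggssNnTT=4 ggssNnTt=8 ggssNntt=4 ggssnnTT=2 ggssnnTt=4 ggssnntt=2
G_ ss nn T_ hits 18/256; gcd=2; 18÷2/256÷2 = 9/128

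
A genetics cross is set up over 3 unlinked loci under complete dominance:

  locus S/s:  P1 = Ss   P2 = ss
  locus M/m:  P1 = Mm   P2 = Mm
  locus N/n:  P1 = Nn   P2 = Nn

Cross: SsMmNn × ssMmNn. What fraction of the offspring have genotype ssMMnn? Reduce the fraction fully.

P(ssMMnn) = 1/32

SsMmNn gametes: SMN×1, SMn×1, SmN×1, Smn×1, sMN×1, sMn×1, smN×1, smn×1
ssMmNn gametes: sMN×2, sMn×2, smN×2, smn×2
SsMmNn×ssMmNn grid (8·8=64): SsMMNN=2 SsMMNn=4 SsMMnn=2 SsMmNN=4 SsMmNn=8 SsMmnn=4 SsmmNN=2 SsmmNn=4 Ssmmnn=2 ssMMNN=2 ssMMNn=4 ssMMnn=2 ssMmNN=4 ssMmNn=8 ssMmnn=4 ssmmNN=2 ssmmNn=4 ssmmnn=2
ssMMnn hits 2/64; gcd=2; 2÷2/64÷2 = 1/32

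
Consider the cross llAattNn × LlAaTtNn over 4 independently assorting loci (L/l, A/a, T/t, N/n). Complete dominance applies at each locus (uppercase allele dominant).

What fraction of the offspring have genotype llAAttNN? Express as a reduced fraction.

llAattNn gametes: lAtN×4, lAtn×4, latN×4, latn×4
LlAaTtNn gametes: LATN×1, LATn×1, LAtN×1, LAtn×1, LaTN×1, LaTn×1, LatN×1, Latn×1, lATN×1, lATn×1, lAtN×1, lAtn×1, laTN×1, laTn×1, latN×1, latn×1
llAattNn×LlAaTtNn grid (16·16=256): LlAATtNN=4 LlAATtNn=8 LlAATtnn=4 LlAAttNN=4 LlAAttNn=8 LlAAttnn=4 LlAaTtNN=8 LlAaTtNn=16 LlAaTtnn=8 LlAattNN=8 LlAattNn=16 LlAattnn=8 LlaaTtNN=4 LlaaTtNn=8 LlaaTtnn=4 LlaattNN=4 LlaattNn=8 Llaattnn=4 llAATtNN=4 llAATtNn=8 llAATtnn=4 llAAttNN=4 llAAttNn=8 llAAttnn=4 llAaTtNN=8 llAaTtNn=16 llAaTtnn=8 llAattNN=8 llAattNn=16 llAattnn=8 llaaTtNN=4 llaaTtNn=8 llaaTtnn=4 llaattNN=4 llaattNn=8 llaattnn=4
llAAttNN hits 4/256; gcd=4; 4÷4/256÷4 = 1/64

P(llAAttNN) = 1/64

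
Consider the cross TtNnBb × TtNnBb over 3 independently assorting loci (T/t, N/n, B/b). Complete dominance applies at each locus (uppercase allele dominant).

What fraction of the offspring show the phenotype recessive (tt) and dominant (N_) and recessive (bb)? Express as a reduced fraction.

TtNnBb gametes: TNB×1, TNb×1, TnB×1, Tnb×1, tNB×1, tNb×1, tnB×1, tnb×1
TtNnBb gametes: TNB×1, TNb×1, TnB×1, Tnb×1, tNB×1, tNb×1, tnB×1, tnb×1
TtNnBb×TtNnBb grid (8·8=64): TTNNBB=1 TTNNBb=2 TTNNbb=1 TTNnBB=2 TTNnBb=4 TTNnbb=2 TTnnBB=1 TTnnBb=2 TTnnbb=1 TtNNBB=2 TtNNBb=4 TtNNbb=2 TtNnBB=4 TtNnBb=8 TtNnbb=4 TtnnBB=2 TtnnBb=4 Ttnnbb=2 ttNNBB=1 ttNNBb=2 ttNNbb=1 ttNnBB=2 ttNnBb=4 ttNnbb=2 ttnnBB=1 ttnnBb=2 ttnnbb=1
tt N_ bb hits 3/64; gcd=1; 3÷1/64÷1 = 3/64

P(tt N_ bb) = 3/64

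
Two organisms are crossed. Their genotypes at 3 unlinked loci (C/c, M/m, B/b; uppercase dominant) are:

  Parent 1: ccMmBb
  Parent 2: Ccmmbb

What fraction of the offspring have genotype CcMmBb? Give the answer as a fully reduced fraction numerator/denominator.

ccMmBb gametes: cMB×2, cMb×2, cmB×2, cmb×2
Ccmmbb gametes: Cmb×4, cmb×4
ccMmBb×Ccmmbb grid (8·8=64): CcMmBb=8 CcMmbb=8 CcmmBb=8 Ccmmbb=8 ccMmBb=8 ccMmbb=8 ccmmBb=8 ccmmbb=8
CcMmBb hits 8/64; gcd=8; 8÷8/64÷8 = 1/8

P(CcMmBb) = 1/8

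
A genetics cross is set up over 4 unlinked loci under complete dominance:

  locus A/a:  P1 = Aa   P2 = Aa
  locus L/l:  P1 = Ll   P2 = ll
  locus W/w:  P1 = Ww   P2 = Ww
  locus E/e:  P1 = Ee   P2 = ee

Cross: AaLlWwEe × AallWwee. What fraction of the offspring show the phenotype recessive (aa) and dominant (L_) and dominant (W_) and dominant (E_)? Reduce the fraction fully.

AaLlWwEe gametes: ALWE×1, ALWe×1, ALwE×1, ALwe×1, AlWE×1, AlWe×1, AlwE×1, Alwe×1, aLWE×1, aLWe×1, aLwE×1, aLwe×1, alWE×1, alWe×1, alwE×1, alwe×1
AallWwee gametes: AlWe×4, Alwe×4, alWe×4, alwe×4
AaLlWwEe×AallWwee grid (16·16=256): AALlWWEe=4 AALlWWee=4 AALlWwEe=8 AALlWwee=8 AALlwwEe=4 AALlwwee=4 AAllWWEe=4 AAllWWee=4 AAllWwEe=8 AAllWwee=8 AAllwwEe=4 AAllwwee=4 AaLlWWEe=8 AaLlWWee=8 AaLlWwEe=16 AaLlWwee=16 AaLlwwEe=8 AaLlwwee=8 AallWWEe=8 AallWWee=8 AallWwEe=16 AallWwee=16 AallwwEe=8 Aallwwee=8 aaLlWWEe=4 aaLlWWee=4 aaLlWwEe=8 aaLlWwee=8 aaLlwwEe=4 aaLlwwee=4 aallWWEe=4 aallWWee=4 aallWwEe=8 aallWwee=8 aallwwEe=4 aallwwee=4
aa L_ W_ E_ hits 12/256; gcd=4; 12÷4/256÷4 = 3/64

P(aa L_ W_ E_) = 3/64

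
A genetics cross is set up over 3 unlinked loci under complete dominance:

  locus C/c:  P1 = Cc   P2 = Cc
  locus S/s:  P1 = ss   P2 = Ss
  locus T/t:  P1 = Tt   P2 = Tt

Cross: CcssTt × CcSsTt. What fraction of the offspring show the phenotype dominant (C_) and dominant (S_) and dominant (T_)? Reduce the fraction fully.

CcssTt gametes: CsT×2, Cst×2, csT×2, cst×2
CcSsTt gametes: CST×1, CSt×1, CsT×1, Cst×1, cST×1, cSt×1, csT×1, cst×1
CcssTt×CcSsTt grid (8·8=64): CCSsTT=2 CCSsTt=4 CCSstt=2 CCssTT=2 CCssTt=4 CCsstt=2 CcSsTT=4 CcSsTt=8 CcSstt=4 CcssTT=4 CcssTt=8 Ccsstt=4 ccSsTT=2 ccSsTt=4 ccSstt=2 ccssTT=2 ccssTt=4 ccsstt=2
C_ S_ T_ hits 18/64; gcd=2; 18÷2/64÷2 = 9/32

P(C_ S_ T_) = 9/32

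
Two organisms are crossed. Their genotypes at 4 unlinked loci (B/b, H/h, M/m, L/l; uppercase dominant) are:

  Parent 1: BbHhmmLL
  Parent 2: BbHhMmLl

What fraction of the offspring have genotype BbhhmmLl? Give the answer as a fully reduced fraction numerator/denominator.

P(BbhhmmLl) = 1/32

BbHhmmLL gametes: BHmL×4, BhmL×4, bHmL×4, bhmL×4
BbHhMmLl gametes: BHML×1, BHMl×1, BHmL×1, BHml×1, BhML×1, BhMl×1, BhmL×1, Bhml×1, bHML×1, bHMl×1, bHmL×1, bHml×1, bhML×1, bhMl×1, bhmL×1, bhml×1
BbHhmmLL×BbHhMmLl grid (16·16=256): BBHHMmLL=4 BBHHMmLl=4 BBHHmmLL=4 BBHHmmLl=4 BBHhMmLL=8 BBHhMmLl=8 BBHhmmLL=8 BBHhmmLl=8 BBhhMmLL=4 BBhhMmLl=4 BBhhmmLL=4 BBhhmmLl=4 BbHHMmLL=8 BbHHMmLl=8 BbHHmmLL=8 BbHHmmLl=8 BbHhMmLL=16 BbHhMmLl=16 BbHhmmLL=16 BbHhmmLl=16 BbhhMmLL=8 BbhhMmLl=8 BbhhmmLL=8 BbhhmmLl=8 bbHHMmLL=4 bbHHMmLl=4 bbHHmmLL=4 bbHHmmLl=4 bbHhMmLL=8 bbHhMmLl=8 bbHhmmLL=8 bbHhmmLl=8 bbhhMmLL=4 bbhhMmLl=4 bbhhmmLL=4 bbhhmmLl=4
BbhhmmLl hits 8/256; gcd=8; 8÷8/256÷8 = 1/32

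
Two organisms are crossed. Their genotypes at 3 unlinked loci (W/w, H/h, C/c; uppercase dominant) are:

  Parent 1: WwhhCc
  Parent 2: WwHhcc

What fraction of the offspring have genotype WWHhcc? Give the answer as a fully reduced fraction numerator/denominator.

P(WWHhcc) = 1/16

WwhhCc gametes: WhC×2, Whc×2, whC×2, whc×2
WwHhcc gametes: WHc×2, Whc×2, wHc×2, whc×2
WwhhCc×WwHhcc grid (8·8=64): WWHhCc=4 WWHhcc=4 WWhhCc=4 WWhhcc=4 WwHhCc=8 WwHhcc=8 WwhhCc=8 Wwhhcc=8 wwHhCc=4 wwHhcc=4 wwhhCc=4 wwhhcc=4
WWHhcc hits 4/64; gcd=4; 4÷4/64÷4 = 1/16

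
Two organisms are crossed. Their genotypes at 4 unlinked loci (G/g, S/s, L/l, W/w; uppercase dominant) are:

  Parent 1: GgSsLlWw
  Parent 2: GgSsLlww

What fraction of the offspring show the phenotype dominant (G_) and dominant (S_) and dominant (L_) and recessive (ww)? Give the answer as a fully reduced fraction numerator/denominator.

GgSsLlWw gametes: GSLW×1, GSLw×1, GSlW×1, GSlw×1, GsLW×1, GsLw×1, GslW×1, Gslw×1, gSLW×1, gSLw×1, gSlW×1, gSlw×1, gsLW×1, gsLw×1, gslW×1, gslw×1
GgSsLlww gametes: GSLw×2, GSlw×2, GsLw×2, Gslw×2, gSLw×2, gSlw×2, gsLw×2, gslw×2
GgSsLlWw×GgSsLlww grid (16·16=256): GGSSLLWw=2 GGSSLLww=2 GGSSLlWw=4 GGSSLlww=4 GGSSllWw=2 GGSSllww=2 GGSsLLWw=4 GGSsLLww=4 GGSsLlWw=8 GGSsLlww=8 GGSsllWw=4 GGSsllww=4 GGssLLWw=2 GGssLLww=2 GGssLlWw=4 GGssLlww=4 GGssllWw=2 GGssllww=2 GgSSLLWw=4 GgSSLLww=4 GgSSLlWw=8 GgSSLlww=8 GgSSllWw=4 GgSSllww=4 GgSsLLWw=8 GgSsLLww=8 GgSsLlWw=16 GgSsLlww=16 GgSsllWw=8 GgSsllww=8 GgssLLWw=4 GgssLLww=4 GgssLlWw=8 GgssLlww=8 GgssllWw=4 Ggssllww=4 ggSSLLWw=2 ggSSLLww=2 ggSSLlWw=4 ggSSLlww=4 ggSSllWw=2 ggSSllww=2 ggSsLLWw=4 ggSsLLww=4 ggSsLlWw=8 ggSsLlww=8 ggSsllWw=4 ggSsllww=4 ggssLLWw=2 ggssLLww=2 ggssLlWw=4 ggssLlww=4 ggssllWw=2 ggssllww=2
G_ S_ L_ ww hits 54/256; gcd=2; 54÷2/256÷2 = 27/128

P(G_ S_ L_ ww) = 27/128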